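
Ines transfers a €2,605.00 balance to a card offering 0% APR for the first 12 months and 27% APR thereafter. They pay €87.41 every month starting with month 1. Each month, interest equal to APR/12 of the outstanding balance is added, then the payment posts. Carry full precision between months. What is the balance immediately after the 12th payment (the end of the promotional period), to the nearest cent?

€1,556.08

Promo months 1–12 at r₀ = 0%/12 = 0; months 13+ at r₁ = 27%/12 = 0.0225.
After month 12 (no interest yet): B = €2,605.00 − 12·€87.41 = €1,556.08.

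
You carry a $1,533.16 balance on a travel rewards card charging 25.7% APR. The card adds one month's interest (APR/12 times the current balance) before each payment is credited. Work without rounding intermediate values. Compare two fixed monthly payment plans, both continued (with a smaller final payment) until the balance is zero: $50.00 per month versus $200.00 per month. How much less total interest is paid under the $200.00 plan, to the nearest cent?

Monthly rate r = 25.7%/12 = 2.14167% = 0.0214167.
At $50.00/mo: n = ⌈−ln(1 − rB₀/P)/ln(1+r)⌉ = 51 payments (last $22.86); total interest = total paid − $1,533.16 = $989.70.
At $200.00/mo: 9 payments (last $93.14); total interest $159.98.
Interest saved = $989.70 − $159.98 = $829.72.

$829.72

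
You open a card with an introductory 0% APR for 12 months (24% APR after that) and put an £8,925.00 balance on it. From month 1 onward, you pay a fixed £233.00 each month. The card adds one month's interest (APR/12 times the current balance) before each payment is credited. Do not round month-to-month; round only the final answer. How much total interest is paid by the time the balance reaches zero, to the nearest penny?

£2,657.79

Promo months 1–12 at r₀ = 0%/12 = 0; months 13+ at r₁ = 24%/12 = 0.02.
After month 12 (no interest yet): B = £8,925.00 − 12·£233.00 = £6,129.00.
Then at r₁ with £233.00/mo: n₂ = −ln(1 − r₁·B/P)/ln(1+r₁) ≈ 37.71 → 38 more payments.
Total paid = 49·£233.00 + £165.79 = £11,582.79; interest = £11,582.79 − £8,925.00 = £2,657.79.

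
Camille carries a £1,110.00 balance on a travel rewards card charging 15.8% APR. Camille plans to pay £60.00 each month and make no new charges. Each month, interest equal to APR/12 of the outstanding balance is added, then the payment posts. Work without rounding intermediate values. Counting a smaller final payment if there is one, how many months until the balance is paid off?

22 payments

Monthly rate r = 15.8%/12 = 1.31667% = 0.0131667.
Recurrence: B ← B·(1+r) − £60.00.
Month 1: interest £14.62; balance after payment £1,064.62.
Month 2: interest £14.02; balance after payment £1,018.63.
Closed form: n = −ln(1 − rB₀/P)/ln(1+r) = −ln(0.75642)/ln(1.01317) ≈ 21.342, so the balance reaches zero during payment 22.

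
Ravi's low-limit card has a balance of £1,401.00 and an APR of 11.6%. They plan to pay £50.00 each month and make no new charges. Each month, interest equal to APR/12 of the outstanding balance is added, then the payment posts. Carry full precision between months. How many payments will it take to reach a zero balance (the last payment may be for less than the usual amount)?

33 payments

Monthly rate r = 11.6%/12 = 0.966667% = 0.00966667.
Recurrence: B ← B·(1+r) − £50.00.
Month 1: interest £13.54; balance after payment £1,364.54.
Month 2: interest £13.19; balance after payment £1,327.73.
Closed form: n = −ln(1 − rB₀/P)/ln(1+r) = −ln(0.72914)/ln(1.00967) ≈ 32.836, so the balance reaches zero during payment 33.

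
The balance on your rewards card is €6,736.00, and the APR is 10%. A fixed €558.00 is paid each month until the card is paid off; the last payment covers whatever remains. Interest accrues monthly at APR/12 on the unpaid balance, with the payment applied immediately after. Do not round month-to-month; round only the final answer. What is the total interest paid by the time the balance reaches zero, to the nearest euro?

Monthly rate r = 10%/12 = 0.833333% = 0.00833333.
Payoff takes n = ⌈−ln(1 − rB₀/P)/ln(1+r)⌉ = ⌈12.776⌉ = 13 payments; the last is €433.34.
Total paid = 12·€558.00 + €433.34 = €7,129.34.
Total interest = total paid − principal = €7,129.34 − €6,736.00 = €393.34.

€393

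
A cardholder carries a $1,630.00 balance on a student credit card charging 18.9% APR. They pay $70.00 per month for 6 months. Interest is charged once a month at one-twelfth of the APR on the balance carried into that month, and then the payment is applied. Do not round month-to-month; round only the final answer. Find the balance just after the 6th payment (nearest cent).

$1,353.34

Monthly rate r = 18.9%/12 = 1.575% = 0.01575.
Each month: B ← B·(1+r) − $70.00.
Month 1: interest $25.67; balance after payment $1,585.67.
Month 2: interest $24.97; balance after payment $1,540.65.
Month 3: interest $24.27; balance after payment $1,494.91.
Month 4: interest $23.54; balance after payment $1,448.46.
Month 5: interest $22.81; balance after payment $1,401.27.
Month 6: interest $22.07; balance after payment $1,353.34.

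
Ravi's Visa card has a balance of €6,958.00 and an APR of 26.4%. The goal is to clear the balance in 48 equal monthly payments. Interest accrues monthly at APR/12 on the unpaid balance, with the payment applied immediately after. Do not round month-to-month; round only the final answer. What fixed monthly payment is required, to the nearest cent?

Monthly rate r = 26.4%/12 = 2.2% = 0.022.
Level-payment amortization: P = B₀·r / (1 − (1+r)^(−n)) = 6958.00·0.022 / (1 − 1.022^(−48)).
Denominator 1 − (1+r)^(−48) = 0.648150449.
P = 153.076 / 0.648150449 ≈ 236.17.

€236.17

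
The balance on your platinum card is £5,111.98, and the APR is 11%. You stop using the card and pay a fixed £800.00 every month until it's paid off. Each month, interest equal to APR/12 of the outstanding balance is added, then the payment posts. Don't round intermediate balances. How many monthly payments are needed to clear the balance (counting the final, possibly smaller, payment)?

7 months

Monthly rate r = 11%/12 = 0.916667% = 0.00916667.
Recurrence: B ← B·(1+r) − £800.00.
Month 1: interest £46.86; balance after payment £4,358.84.
Month 2: interest £39.96; balance after payment £3,598.80.
Closed form: n = −ln(1 − rB₀/P)/ln(1+r) = −ln(0.94143)/ln(1.00917) ≈ 6.615, so the balance reaches zero during payment 7.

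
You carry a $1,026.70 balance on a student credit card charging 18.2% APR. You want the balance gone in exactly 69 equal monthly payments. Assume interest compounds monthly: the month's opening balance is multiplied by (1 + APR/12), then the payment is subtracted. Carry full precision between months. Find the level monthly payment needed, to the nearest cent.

Monthly rate r = 18.2%/12 = 1.51667% = 0.0151667.
Level-payment amortization: P = B₀·r / (1 − (1+r)^(−n)) = 1026.70·0.0151667 / (1 − 1.01517^(−69)).
Denominator 1 − (1+r)^(−69) = 0.646065489.
P = 15.5716 / 0.646065489 ≈ 24.10.

$24.10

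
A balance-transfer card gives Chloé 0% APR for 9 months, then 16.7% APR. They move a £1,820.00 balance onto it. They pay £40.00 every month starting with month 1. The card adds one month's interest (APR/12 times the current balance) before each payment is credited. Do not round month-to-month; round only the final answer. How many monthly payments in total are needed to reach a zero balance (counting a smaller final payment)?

61 months

Promo months 1–9 at r₀ = 0%/12 = 0; months 10+ at r₁ = 16.7%/12 = 0.0139167.
After month 9 (no interest yet): B = £1,820.00 − 9·£40.00 = £1,460.00.
Then at r₁ with £40.00/mo: n₂ = −ln(1 − r₁·B/P)/ln(1+r₁) ≈ 51.31 → 52 more payments.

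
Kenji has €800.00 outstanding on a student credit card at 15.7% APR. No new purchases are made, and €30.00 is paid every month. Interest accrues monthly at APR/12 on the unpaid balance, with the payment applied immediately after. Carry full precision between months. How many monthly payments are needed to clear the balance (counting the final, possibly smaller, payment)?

34 payments

Monthly rate r = 15.7%/12 = 1.30833% = 0.0130833.
Recurrence: B ← B·(1+r) − €30.00.
Month 1: interest €10.47; balance after payment €780.47.
Month 2: interest €10.21; balance after payment €760.68.
Closed form: n = −ln(1 − rB₀/P)/ln(1+r) = −ln(0.65111)/ln(1.01308) ≈ 33.010, so the balance reaches zero during payment 34.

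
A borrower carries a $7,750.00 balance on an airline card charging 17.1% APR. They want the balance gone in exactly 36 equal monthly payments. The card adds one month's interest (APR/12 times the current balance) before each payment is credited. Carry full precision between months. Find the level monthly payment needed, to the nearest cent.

$276.69

Monthly rate r = 17.1%/12 = 1.425% = 0.01425.
Level-payment amortization: P = B₀·r / (1 − (1+r)^(−n)) = 7750.00·0.01425 / (1 − 1.01425^(−36)).
Denominator 1 − (1+r)^(−36) = 0.399131537.
P = 110.438 / 0.399131537 ≈ 276.69.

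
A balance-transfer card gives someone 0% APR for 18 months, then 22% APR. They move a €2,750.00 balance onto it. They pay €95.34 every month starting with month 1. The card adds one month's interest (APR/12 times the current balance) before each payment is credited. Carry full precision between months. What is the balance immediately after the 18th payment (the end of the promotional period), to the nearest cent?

Promo months 1–18 at r₀ = 0%/12 = 0; months 19+ at r₁ = 22%/12 = 0.0183333.
After month 18 (no interest yet): B = €2,750.00 − 18·€95.34 = €1,033.88.

€1,033.88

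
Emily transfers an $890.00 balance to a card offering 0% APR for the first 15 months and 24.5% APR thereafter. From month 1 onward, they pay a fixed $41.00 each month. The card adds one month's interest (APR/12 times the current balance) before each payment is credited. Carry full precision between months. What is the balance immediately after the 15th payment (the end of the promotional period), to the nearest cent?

$275.00

Promo months 1–15 at r₀ = 0%/12 = 0; months 16+ at r₁ = 24.5%/12 = 0.0204167.
After month 15 (no interest yet): B = $890.00 − 15·$41.00 = $275.00.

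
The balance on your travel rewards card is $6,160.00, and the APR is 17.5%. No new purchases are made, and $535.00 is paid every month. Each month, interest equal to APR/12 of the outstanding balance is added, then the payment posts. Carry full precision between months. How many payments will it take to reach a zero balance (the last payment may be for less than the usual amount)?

Monthly rate r = 17.5%/12 = 1.45833% = 0.0145833.
Recurrence: B ← B·(1+r) − $535.00.
Month 1: interest $89.83; balance after payment $5,714.83.
Month 2: interest $83.34; balance after payment $5,263.17.
Closed form: n = −ln(1 − rB₀/P)/ln(1+r) = −ln(0.83209)/ln(1.01458) ≈ 12.696, so the balance reaches zero during payment 13.

13 payments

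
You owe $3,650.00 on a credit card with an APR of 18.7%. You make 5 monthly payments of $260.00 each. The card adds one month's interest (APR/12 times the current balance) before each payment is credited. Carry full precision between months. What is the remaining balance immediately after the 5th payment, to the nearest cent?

$2,602.25

Monthly rate r = 18.7%/12 = 1.55833% = 0.0155833.
Each month: B ← B·(1+r) − $260.00.
Month 1: interest $56.88; balance after payment $3,446.88.
Month 2: interest $53.71; balance after payment $3,240.59.
Month 3: interest $50.50; balance after payment $3,031.09.
Month 4: interest $47.23; balance after payment $2,818.33.
Month 5: interest $43.92; balance after payment $2,602.25.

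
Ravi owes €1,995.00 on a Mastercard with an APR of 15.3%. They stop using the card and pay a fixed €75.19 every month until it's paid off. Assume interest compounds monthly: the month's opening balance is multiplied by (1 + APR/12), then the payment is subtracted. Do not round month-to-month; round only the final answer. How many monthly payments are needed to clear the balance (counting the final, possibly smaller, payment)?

33 payments

Monthly rate r = 15.3%/12 = 1.275% = 0.01275.
Recurrence: B ← B·(1+r) − €75.19.
Month 1: interest €25.44; balance after payment €1,945.25.
Month 2: interest €24.80; balance after payment €1,894.86.
Closed form: n = −ln(1 − rB₀/P)/ln(1+r) = −ln(0.66171)/ln(1.01275) ≈ 32.593, so the balance reaches zero during payment 33.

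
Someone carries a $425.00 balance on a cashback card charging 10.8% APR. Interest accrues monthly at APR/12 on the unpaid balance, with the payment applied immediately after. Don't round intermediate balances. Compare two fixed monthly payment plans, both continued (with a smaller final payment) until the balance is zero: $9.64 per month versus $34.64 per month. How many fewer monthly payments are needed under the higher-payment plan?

43 fewer payments

Monthly rate r = 10.8%/12 = 0.9% = 0.009.
At $9.64/mo: n = ⌈−ln(1 − rB₀/P)/ln(1+r)⌉ = 57 payments (last $4.03); total interest = total paid − $425.00 = $118.87.
At $34.64/mo: 14 payments (last $2.06); total interest $27.38.
Payments saved = 57 − 14 = 43.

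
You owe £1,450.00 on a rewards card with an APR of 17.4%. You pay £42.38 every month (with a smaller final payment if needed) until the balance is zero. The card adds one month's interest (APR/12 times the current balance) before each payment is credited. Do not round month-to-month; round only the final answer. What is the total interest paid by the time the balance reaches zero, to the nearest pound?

£568

Monthly rate r = 17.4%/12 = 1.45% = 0.0145.
Payoff takes n = ⌈−ln(1 − rB₀/P)/ln(1+r)⌉ = ⌈47.610⌉ = 48 payments; the last is £25.93.
Total paid = 47·£42.38 + £25.93 = £2,017.79.
Total interest = total paid − principal = £2,017.79 − £1,450.00 = £567.79.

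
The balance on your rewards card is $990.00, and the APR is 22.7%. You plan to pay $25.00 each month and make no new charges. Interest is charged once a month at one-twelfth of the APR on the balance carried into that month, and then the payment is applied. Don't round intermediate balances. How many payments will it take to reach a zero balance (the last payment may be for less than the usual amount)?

Monthly rate r = 22.7%/12 = 1.89167% = 0.0189167.
Recurrence: B ← B·(1+r) − $25.00.
Month 1: interest $18.73; balance after payment $983.73.
Month 2: interest $18.61; balance after payment $977.34.
Closed form: n = −ln(1 − rB₀/P)/ln(1+r) = −ln(0.2509)/ln(1.01892) ≈ 73.784, so the balance reaches zero during payment 74.

74 months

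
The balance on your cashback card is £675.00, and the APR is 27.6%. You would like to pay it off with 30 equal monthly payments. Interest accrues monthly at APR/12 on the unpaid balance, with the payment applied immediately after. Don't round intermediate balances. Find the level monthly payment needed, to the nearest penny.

£31.40

Monthly rate r = 27.6%/12 = 2.3% = 0.023.
Level-payment amortization: P = B₀·r / (1 − (1+r)^(−n)) = 675.00·0.023 / (1 − 1.023^(−30)).
Denominator 1 − (1+r)^(−30) = 0.49448856.
P = 15.525 / 0.49448856 ≈ 31.40.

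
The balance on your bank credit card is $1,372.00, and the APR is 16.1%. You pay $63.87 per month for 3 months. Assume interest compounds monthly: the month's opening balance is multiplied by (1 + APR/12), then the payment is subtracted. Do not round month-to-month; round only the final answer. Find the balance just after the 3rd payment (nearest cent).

$1,233.77

Monthly rate r = 16.1%/12 = 1.34167% = 0.0134167.
Each month: B ← B·(1+r) − $63.87.
Month 1: interest $18.41; balance after payment $1,326.54.
Month 2: interest $17.80; balance after payment $1,280.47.
Month 3: interest $17.18; balance after payment $1,233.77.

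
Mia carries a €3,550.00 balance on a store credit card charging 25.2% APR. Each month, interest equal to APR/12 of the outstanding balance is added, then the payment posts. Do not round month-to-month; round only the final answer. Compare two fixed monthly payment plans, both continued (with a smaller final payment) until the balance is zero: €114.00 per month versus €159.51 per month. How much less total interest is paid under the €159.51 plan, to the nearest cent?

€985.79

Monthly rate r = 25.2%/12 = 2.1% = 0.021.
At €114.00/mo: n = ⌈−ln(1 − rB₀/P)/ln(1+r)⌉ = 52 payments (last €6.95); total interest = total paid − €3,550.00 = €2,270.95.
At €159.51/mo: 31 payments (last €49.86); total interest €1,285.16.
Interest saved = €2,270.95 − €1,285.16 = €985.79.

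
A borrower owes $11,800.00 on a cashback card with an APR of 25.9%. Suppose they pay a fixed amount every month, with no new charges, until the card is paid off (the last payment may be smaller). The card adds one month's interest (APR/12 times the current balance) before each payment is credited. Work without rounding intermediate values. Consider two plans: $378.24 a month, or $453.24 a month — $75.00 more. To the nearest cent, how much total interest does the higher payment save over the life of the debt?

$2,299.49

Monthly rate r = 25.9%/12 = 2.15833% = 0.0215833.
At $378.24/mo: n = ⌈−ln(1 − rB₀/P)/ln(1+r)⌉ = 53 payments (last $150.39); total interest = total paid − $11,800.00 = $8,018.87.
At $453.24/mo: 39 payments (last $296.26); total interest $5,719.38.
Interest saved = $8,018.87 − $5,719.38 = $2,299.49.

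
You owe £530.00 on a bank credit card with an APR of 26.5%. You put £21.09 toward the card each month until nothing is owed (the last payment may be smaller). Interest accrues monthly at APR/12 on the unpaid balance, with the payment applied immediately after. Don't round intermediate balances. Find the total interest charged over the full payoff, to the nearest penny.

Monthly rate r = 26.5%/12 = 2.20833% = 0.0220833.
Payoff takes n = ⌈−ln(1 − rB₀/P)/ln(1+r)⌉ = ⌈37.064⌉ = 38 payments; the last is £1.37.
Total paid = 37·£21.09 + £1.37 = £781.70.
Total interest = total paid − principal = £781.70 − £530.00 = £251.70.

£251.70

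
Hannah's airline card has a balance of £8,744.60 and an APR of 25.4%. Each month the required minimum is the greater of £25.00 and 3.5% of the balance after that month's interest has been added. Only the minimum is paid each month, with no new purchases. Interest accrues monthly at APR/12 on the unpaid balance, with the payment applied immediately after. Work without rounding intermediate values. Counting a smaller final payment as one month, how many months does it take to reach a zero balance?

Monthly rate r = 25.4%/12 = 2.11667% = 0.0211667.
While 3.5% of the post-interest balance exceeds £25.00, each month B ← (B·(1+r))·(1 − 0.035), i.e. B shrinks by the factor (1+r)·0.965 = 0.98543.
This holds for months 1–173. Entering month 174 the balance is £689.73; 3.5% of the post-interest balance is now below £25.00, so the flat £25.00 minimum applies from here.
From month 174 a fixed £25.00 at rate r clears £689.73 in 42 more payments. Total: 173 + 42 = 215 months.

215 months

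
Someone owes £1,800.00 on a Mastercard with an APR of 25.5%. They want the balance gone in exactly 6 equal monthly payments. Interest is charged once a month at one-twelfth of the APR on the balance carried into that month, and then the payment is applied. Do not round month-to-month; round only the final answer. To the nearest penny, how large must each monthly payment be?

£322.70

Monthly rate r = 25.5%/12 = 2.125% = 0.02125.
Level-payment amortization: P = B₀·r / (1 − (1+r)^(−n)) = 1800.00·0.02125 / (1 − 1.02125^(−6)).
Denominator 1 − (1+r)^(−6) = 0.118529905.
P = 38.25 / 0.118529905 ≈ 322.70.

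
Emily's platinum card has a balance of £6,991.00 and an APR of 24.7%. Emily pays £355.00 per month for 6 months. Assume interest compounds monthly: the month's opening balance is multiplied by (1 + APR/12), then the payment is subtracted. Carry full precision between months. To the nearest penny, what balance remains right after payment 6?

£5,657.39

Monthly rate r = 24.7%/12 = 2.05833% = 0.0205833.
Each month: B ← B·(1+r) − £355.00.
Month 1: interest £143.90; balance after payment £6,779.90.
Month 2: interest £139.55; balance after payment £6,564.45.
Month 3: interest £135.12; balance after payment £6,344.57.
Month 4: interest £130.59; balance after payment £6,120.16.
Month 5: interest £125.97; balance after payment £5,891.13.
Month 6: interest £121.26; balance after payment £5,657.39.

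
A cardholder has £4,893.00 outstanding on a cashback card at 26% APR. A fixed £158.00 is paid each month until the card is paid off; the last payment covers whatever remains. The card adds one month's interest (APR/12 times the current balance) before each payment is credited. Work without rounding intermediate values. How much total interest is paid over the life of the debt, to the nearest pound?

Monthly rate r = 26%/12 = 2.16667% = 0.0216667.
Payoff takes n = ⌈−ln(1 − rB₀/P)/ln(1+r)⌉ = ⌈51.860⌉ = 52 payments; the last is £136.13.
Total paid = 51·£158.00 + £136.13 = £8,194.13.
Total interest = total paid − principal = £8,194.13 − £4,893.00 = £3,301.13.

£3,301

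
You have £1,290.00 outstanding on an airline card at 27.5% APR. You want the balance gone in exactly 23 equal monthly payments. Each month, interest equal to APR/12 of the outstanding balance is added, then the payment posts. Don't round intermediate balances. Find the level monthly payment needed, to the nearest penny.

Monthly rate r = 27.5%/12 = 2.29167% = 0.0229167.
Level-payment amortization: P = B₀·r / (1 − (1+r)^(−n)) = 1290.00·0.0229167 / (1 − 1.02292^(−23)).
Denominator 1 − (1+r)^(−23) = 0.406153583.
P = 29.5625 / 0.406153583 ≈ 72.79.

£72.79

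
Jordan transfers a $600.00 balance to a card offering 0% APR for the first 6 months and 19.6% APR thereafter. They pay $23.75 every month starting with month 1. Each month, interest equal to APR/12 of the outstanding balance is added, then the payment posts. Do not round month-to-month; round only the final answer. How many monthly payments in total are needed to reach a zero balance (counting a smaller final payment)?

30 months

Promo months 1–6 at r₀ = 0%/12 = 0; months 7+ at r₁ = 19.6%/12 = 0.0163333.
After month 6 (no interest yet): B = $600.00 − 6·$23.75 = $457.50.
Then at r₁ with $23.75/mo: n₂ = −ln(1 − r₁·B/P)/ln(1+r₁) ≈ 23.32 → 24 more payments.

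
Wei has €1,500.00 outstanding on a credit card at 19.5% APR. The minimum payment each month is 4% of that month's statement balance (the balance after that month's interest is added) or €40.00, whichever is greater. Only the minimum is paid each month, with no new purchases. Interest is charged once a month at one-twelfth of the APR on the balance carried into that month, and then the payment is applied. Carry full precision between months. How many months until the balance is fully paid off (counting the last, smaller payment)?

49 months

Monthly rate r = 19.5%/12 = 1.625% = 0.01625.
While 4% of the post-interest balance exceeds €40.00, each month B ← (B·(1+r))·(1 − 0.04), i.e. B shrinks by the factor (1+r)·0.96 = 0.9756.
This holds for months 1–18. Entering month 19 the balance is €961.58; 4% of the post-interest balance is now below €40.00, so the flat €40.00 minimum applies from here.
From month 19 a fixed €40.00 at rate r clears €961.58 in 31 more payments. Total: 18 + 31 = 49 months.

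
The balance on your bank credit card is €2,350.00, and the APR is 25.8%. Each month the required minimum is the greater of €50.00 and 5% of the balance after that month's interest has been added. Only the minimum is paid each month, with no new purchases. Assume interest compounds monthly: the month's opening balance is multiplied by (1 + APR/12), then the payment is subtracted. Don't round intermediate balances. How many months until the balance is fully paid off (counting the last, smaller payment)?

Monthly rate r = 25.8%/12 = 2.15% = 0.0215.
While 5% of the post-interest balance exceeds €50.00, each month B ← (B·(1+r))·(1 − 0.05), i.e. B shrinks by the factor (1+r)·0.95 = 0.97042.
This holds for months 1–30. Entering month 31 the balance is €954.83; 5% of the post-interest balance is now below €50.00, so the flat €50.00 minimum applies from here.
From month 31 a fixed €50.00 at rate r clears €954.83 in 25 more payments. Total: 30 + 25 = 55 months.

55 months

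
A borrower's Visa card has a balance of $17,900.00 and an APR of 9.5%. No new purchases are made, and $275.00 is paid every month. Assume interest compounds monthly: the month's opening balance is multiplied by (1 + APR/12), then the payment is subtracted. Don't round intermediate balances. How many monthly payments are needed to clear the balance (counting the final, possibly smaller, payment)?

Monthly rate r = 9.5%/12 = 0.791667% = 0.00791667.
Recurrence: B ← B·(1+r) − $275.00.
Month 1: interest $141.71; balance after payment $17,766.71.
Month 2: interest $140.65; balance after payment $17,632.36.
Closed form: n = −ln(1 − rB₀/P)/ln(1+r) = −ln(0.4847)/ln(1.00792) ≈ 91.843, so the balance reaches zero during payment 92.

92 months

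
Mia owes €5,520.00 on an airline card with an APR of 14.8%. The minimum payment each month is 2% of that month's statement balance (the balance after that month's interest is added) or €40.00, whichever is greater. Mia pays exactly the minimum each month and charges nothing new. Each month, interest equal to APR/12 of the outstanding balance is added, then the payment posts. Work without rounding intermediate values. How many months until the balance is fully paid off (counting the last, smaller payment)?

Monthly rate r = 14.8%/12 = 1.23333% = 0.0123333.
While 2% of the post-interest balance exceeds €40.00, each month B ← (B·(1+r))·(1 − 0.02), i.e. B shrinks by the factor (1+r)·0.98 = 0.99209.
This holds for months 1–130. Entering month 131 the balance is €1,965.12; 2% of the post-interest balance is now below €40.00, so the flat €40.00 minimum applies from here.
From month 131 a fixed €40.00 at rate r clears €1,965.12 in 76 more payments. Total: 130 + 76 = 206 months.

206 months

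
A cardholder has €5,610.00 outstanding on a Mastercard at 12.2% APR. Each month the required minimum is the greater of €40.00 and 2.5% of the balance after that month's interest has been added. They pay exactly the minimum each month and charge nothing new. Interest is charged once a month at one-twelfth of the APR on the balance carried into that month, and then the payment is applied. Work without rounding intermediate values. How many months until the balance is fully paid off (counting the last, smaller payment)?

135 months

Monthly rate r = 12.2%/12 = 1.01667% = 0.0101667.
While 2.5% of the post-interest balance exceeds €40.00, each month B ← (B·(1+r))·(1 − 0.025), i.e. B shrinks by the factor (1+r)·0.975 = 0.98491.
This holds for months 1–84. Entering month 85 the balance is €1,564.46; 2.5% of the post-interest balance is now below €40.00, so the flat €40.00 minimum applies from here.
From month 85 a fixed €40.00 at rate r clears €1,564.46 in 51 more payments. Total: 84 + 51 = 135 months.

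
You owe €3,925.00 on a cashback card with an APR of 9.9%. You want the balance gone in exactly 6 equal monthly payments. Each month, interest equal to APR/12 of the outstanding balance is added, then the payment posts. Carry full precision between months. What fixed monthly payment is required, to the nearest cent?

Monthly rate r = 9.9%/12 = 0.825% = 0.00825.
Level-payment amortization: P = B₀·r / (1 − (1+r)^(−n)) = 3925.00·0.00825 / (1 − 1.00825^(−6)).
Denominator 1 − (1+r)^(−6) = 0.0481015582.
P = 32.3813 / 0.0481015582 ≈ 673.19.

€673.19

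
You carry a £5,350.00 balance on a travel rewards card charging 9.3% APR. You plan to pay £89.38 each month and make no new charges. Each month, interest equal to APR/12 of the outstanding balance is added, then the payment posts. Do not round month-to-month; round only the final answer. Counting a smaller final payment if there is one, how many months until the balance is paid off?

Monthly rate r = 9.3%/12 = 0.775% = 0.00775.
Recurrence: B ← B·(1+r) − £89.38.
Month 1: interest £41.46; balance after payment £5,302.08.
Month 2: interest £41.09; balance after payment £5,253.79.
Closed form: n = −ln(1 − rB₀/P)/ln(1+r) = −ln(0.53611)/ln(1.00775) ≈ 80.752, so the balance reaches zero during payment 81.

81 months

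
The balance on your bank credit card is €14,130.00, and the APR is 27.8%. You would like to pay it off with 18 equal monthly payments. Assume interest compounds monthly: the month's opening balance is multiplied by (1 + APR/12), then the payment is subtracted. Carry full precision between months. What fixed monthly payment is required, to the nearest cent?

€968.94

Monthly rate r = 27.8%/12 = 2.31667% = 0.0231667.
Level-payment amortization: P = B₀·r / (1 − (1+r)^(−n)) = 14130.00·0.0231667 / (1 − 1.02317^(−18)).
Denominator 1 − (1+r)^(−18) = 0.337836701.
P = 327.345 / 0.337836701 ≈ 968.94.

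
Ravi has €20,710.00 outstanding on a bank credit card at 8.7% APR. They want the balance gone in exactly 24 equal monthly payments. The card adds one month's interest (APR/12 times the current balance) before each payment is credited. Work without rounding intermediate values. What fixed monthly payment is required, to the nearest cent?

Monthly rate r = 8.7%/12 = 0.725% = 0.00725.
Level-payment amortization: P = B₀·r / (1 − (1+r)^(−n)) = 20710.00·0.00725 / (1 − 1.00725^(−24)).
Denominator 1 − (1+r)^(−24) = 0.159175467.
P = 150.147 / 0.159175467 ≈ 943.28.

€943.28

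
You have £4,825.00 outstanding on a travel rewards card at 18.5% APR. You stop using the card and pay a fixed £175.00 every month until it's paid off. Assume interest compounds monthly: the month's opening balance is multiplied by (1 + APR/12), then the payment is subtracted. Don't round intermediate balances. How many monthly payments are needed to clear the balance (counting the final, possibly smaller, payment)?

Monthly rate r = 18.5%/12 = 1.54167% = 0.0154167.
Recurrence: B ← B·(1+r) − £175.00.
Month 1: interest £74.39; balance after payment £4,724.39.
Month 2: interest £72.83; balance after payment £4,622.22.
Closed form: n = −ln(1 − rB₀/P)/ln(1+r) = −ln(0.57494)/ln(1.01542) ≈ 36.178, so the balance reaches zero during payment 37.

37 months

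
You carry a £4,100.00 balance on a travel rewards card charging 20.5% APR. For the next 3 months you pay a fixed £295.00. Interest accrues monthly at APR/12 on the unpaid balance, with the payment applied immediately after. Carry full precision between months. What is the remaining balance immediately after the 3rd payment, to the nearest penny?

£3,413.53

Monthly rate r = 20.5%/12 = 1.70833% = 0.0170833.
Each month: B ← B·(1+r) − £295.00.
Month 1: interest £70.04; balance after payment £3,875.04.
Month 2: interest £66.20; balance after payment £3,646.24.
Month 3: interest £62.29; balance after payment £3,413.53.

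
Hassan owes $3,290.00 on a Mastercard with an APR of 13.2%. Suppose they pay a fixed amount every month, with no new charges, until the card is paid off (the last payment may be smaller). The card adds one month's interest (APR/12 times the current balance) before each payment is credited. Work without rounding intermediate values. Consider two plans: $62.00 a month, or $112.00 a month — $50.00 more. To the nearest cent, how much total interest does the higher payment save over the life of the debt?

$971.11

Monthly rate r = 13.2%/12 = 1.1% = 0.011.
At $62.00/mo: n = ⌈−ln(1 − rB₀/P)/ln(1+r)⌉ = 81 payments (last $6.70); total interest = total paid − $3,290.00 = $1,676.70.
At $112.00/mo: 36 payments (last $75.59); total interest $705.59.
Interest saved = $1,676.70 − $705.59 = $971.11.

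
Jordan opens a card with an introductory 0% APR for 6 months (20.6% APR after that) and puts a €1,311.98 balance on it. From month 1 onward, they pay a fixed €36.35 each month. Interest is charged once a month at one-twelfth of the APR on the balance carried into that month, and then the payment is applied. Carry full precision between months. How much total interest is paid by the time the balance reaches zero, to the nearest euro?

€459

Promo months 1–6 at r₀ = 0%/12 = 0; months 7+ at r₁ = 20.6%/12 = 0.0171667.
After month 6 (no interest yet): B = €1,311.98 − 6·€36.35 = €1,093.88.
Then at r₁ with €36.35/mo: n₂ = −ln(1 − r₁·B/P)/ln(1+r₁) ≈ 42.71 → 43 more payments.
Total paid = 48·€36.35 + €25.74 = €1,770.54; interest = €1,770.54 − €1,311.98 = €458.56.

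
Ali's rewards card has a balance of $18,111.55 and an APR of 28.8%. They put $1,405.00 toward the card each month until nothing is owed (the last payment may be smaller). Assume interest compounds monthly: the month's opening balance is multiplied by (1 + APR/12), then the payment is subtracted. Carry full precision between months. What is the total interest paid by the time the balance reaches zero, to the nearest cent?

Monthly rate r = 28.8%/12 = 2.4% = 0.024.
Payoff takes n = ⌈−ln(1 − rB₀/P)/ln(1+r)⌉ = ⌈15.608⌉ = 16 payments; the last is $857.98.
Total paid = 15·$1,405.00 + $857.98 = $21,932.98.
Total interest = total paid − principal = $21,932.98 − $18,111.55 = $3,821.43.

$3,821.43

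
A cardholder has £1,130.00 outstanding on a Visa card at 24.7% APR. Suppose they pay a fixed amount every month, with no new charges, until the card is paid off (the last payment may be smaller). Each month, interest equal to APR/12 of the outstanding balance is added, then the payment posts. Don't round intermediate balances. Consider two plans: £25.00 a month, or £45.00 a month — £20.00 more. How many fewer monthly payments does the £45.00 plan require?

Monthly rate r = 24.7%/12 = 2.05833% = 0.0205833.
At £25.00/mo: n = ⌈−ln(1 − rB₀/P)/ln(1+r)⌉ = 131 payments (last £19.49); total interest = total paid − £1,130.00 = £2,139.49.
At £45.00/mo: 36 payments (last £31.83); total interest £476.83.
Payments saved = 131 − 36 = 95.

95 fewer payments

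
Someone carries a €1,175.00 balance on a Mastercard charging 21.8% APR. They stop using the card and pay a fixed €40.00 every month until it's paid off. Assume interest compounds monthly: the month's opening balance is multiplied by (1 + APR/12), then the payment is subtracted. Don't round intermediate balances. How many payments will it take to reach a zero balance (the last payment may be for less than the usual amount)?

Monthly rate r = 21.8%/12 = 1.81667% = 0.0181667.
Recurrence: B ← B·(1+r) − €40.00.
Month 1: interest €21.35; balance after payment €1,156.35.
Month 2: interest €21.01; balance after payment €1,137.35.
Closed form: n = −ln(1 − rB₀/P)/ln(1+r) = −ln(0.46635)/ln(1.01817) ≈ 42.370, so the balance reaches zero during payment 43.

43 months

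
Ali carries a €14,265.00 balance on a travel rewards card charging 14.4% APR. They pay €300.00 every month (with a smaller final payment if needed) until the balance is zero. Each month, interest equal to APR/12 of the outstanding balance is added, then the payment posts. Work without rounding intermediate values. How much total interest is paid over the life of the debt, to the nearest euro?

€6,996

Monthly rate r = 14.4%/12 = 1.2% = 0.012.
Payoff takes n = ⌈−ln(1 − rB₀/P)/ln(1+r)⌉ = ⌈70.869⌉ = 71 payments; the last is €260.92.
Total paid = 70·€300.00 + €260.92 = €21,260.92.
Total interest = total paid − principal = €21,260.92 − €14,265.00 = €6,995.92.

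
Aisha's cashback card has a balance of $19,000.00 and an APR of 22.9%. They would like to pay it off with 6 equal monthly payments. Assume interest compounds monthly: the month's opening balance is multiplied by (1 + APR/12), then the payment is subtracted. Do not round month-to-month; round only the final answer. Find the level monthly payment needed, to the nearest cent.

$3,381.50

Monthly rate r = 22.9%/12 = 1.90833% = 0.0190833.
Level-payment amortization: P = B₀·r / (1 − (1+r)^(−n)) = 19000.00·0.0190833 / (1 − 1.01908^(−6)).
Denominator 1 − (1+r)^(−6) = 0.10722544.
P = 362.583 / 0.10722544 ≈ 3381.50.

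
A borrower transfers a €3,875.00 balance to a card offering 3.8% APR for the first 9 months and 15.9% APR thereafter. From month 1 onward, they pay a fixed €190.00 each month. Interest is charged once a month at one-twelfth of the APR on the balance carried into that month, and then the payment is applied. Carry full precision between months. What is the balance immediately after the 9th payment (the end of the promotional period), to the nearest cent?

€2,255.03

Promo months 1–9 at r₀ = 3.8%/12 = 0.00316667; months 10+ at r₁ = 15.9%/12 = 0.01325.
After month 9: iterate B ← B·(1+r₀) − €190.00 for 9 months → €2,255.03.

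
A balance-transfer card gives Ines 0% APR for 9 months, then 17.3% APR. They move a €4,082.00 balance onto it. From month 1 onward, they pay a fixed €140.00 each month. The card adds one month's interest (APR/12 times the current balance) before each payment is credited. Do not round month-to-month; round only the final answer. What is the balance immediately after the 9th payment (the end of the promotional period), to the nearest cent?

€2,822.00

Promo months 1–9 at r₀ = 0%/12 = 0; months 10+ at r₁ = 17.3%/12 = 0.0144167.
After month 9 (no interest yet): B = €4,082.00 − 9·€140.00 = €2,822.00.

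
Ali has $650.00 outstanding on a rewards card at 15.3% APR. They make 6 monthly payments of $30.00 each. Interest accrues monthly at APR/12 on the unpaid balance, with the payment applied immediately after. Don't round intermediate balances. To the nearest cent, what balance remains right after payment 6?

$515.50

Monthly rate r = 15.3%/12 = 1.275% = 0.01275.
Each month: B ← B·(1+r) − $30.00.
Month 1: interest $8.29; balance after payment $628.29.
Month 2: interest $8.01; balance after payment $606.30.
Month 3: interest $7.73; balance after payment $584.03.
Month 4: interest $7.45; balance after payment $561.47.
Month 5: interest $7.16; balance after payment $538.63.
Month 6: interest $6.87; balance after payment $515.50.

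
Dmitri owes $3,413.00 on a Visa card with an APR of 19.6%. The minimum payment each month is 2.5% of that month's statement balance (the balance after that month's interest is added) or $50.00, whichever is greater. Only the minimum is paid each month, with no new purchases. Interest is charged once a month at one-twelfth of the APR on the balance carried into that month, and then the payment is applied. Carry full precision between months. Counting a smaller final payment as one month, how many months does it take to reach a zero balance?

124 months

Monthly rate r = 19.6%/12 = 1.63333% = 0.0163333.
While 2.5% of the post-interest balance exceeds $50.00, each month B ← (B·(1+r))·(1 − 0.025), i.e. B shrinks by the factor (1+r)·0.975 = 0.99092.
This holds for months 1–61. Entering month 62 the balance is $1,957.15; 2.5% of the post-interest balance is now below $50.00, so the flat $50.00 minimum applies from here.
From month 62 a fixed $50.00 at rate r clears $1,957.15 in 63 more payments. Total: 61 + 63 = 124 months.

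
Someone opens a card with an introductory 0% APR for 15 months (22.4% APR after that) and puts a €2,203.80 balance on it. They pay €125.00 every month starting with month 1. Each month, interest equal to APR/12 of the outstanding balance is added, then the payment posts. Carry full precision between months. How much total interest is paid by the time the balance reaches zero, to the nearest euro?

€12

Promo months 1–15 at r₀ = 0%/12 = 0; months 16+ at r₁ = 22.4%/12 = 0.0186667.
After month 15 (no interest yet): B = €2,203.80 − 15·€125.00 = €328.80.
Then at r₁ with €125.00/mo: n₂ = −ln(1 − r₁·B/P)/ln(1+r₁) ≈ 2.72 → 3 more payments.
Total paid = 17·€125.00 + €90.52 = €2,215.52; interest = €2,215.52 − €2,203.80 = €11.72.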